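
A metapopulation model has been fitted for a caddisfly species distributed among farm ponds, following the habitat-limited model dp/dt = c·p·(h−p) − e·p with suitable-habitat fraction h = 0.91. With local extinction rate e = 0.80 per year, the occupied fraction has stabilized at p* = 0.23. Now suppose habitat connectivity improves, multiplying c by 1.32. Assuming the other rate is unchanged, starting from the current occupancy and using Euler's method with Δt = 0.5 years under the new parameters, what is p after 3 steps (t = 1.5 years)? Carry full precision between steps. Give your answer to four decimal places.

0.3108

Balance c(h−p*) = e gives c = e/(0.91 − 0.23000) = 0.80/0.68000 = 1.17647.
Starting from p₀ = 0.23000; update p ← p + (dp/dt)·Δt with the new parameters.
t = 0.5: p = 0.23000 + (+0.02944) = 0.25944
t = 1: p = 0.25944 + (+0.02728) = 0.28672
t = 1.5: p = 0.28672 + (+0.02407) = 0.31079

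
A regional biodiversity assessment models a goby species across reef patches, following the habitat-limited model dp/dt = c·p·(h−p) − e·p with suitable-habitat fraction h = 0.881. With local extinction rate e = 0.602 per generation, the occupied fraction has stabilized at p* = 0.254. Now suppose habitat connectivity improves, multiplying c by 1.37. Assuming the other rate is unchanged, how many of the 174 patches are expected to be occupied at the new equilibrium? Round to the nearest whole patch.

74

Balance c(h−p*) = e gives c = e/(0.881 − 0.25400) = 0.602/0.62700 = 0.96013.
New p* = 0.881 − e/c = 0.881 − 0.60200/1.31538 = 0.42334.
Expected occupied = 174 × 0.42334 = 73.66 ≈ 74.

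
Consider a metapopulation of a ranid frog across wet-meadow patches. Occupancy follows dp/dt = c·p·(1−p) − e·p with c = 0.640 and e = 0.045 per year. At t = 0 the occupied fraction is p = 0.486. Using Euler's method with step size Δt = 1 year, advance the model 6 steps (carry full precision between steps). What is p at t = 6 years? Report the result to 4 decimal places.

Update rule: p ← p + [c·p·(1−p) − e·p]·Δt with Δt = 1.
  1  |  dp/dt·Δt = +0.138005  |  p_1 = 0.624005
  2  |  dp/dt·Δt = +0.122078  |  p_2 = 0.746083
  3  |  dp/dt·Δt = +0.087670  |  p_3 = 0.833753
  4  |  dp/dt·Δt = +0.051191  |  p_4 = 0.884944
  5  |  dp/dt·Δt = +0.025341  |  p_5 = 0.910285
  6  |  dp/dt·Δt = +0.011304  |  p_6 = 0.921589

0.9216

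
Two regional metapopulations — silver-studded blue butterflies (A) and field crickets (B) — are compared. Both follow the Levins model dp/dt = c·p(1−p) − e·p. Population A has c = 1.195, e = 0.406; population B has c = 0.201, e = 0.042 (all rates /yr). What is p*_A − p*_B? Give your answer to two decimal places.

-0.13

A: p*_A = 1 − 0.406/1.195 = 0.6603.
B: p*_B = 1 − 0.042/0.201 = 0.7910.
p*_A − p*_B = 0.6603 − 0.7910 = -0.1308.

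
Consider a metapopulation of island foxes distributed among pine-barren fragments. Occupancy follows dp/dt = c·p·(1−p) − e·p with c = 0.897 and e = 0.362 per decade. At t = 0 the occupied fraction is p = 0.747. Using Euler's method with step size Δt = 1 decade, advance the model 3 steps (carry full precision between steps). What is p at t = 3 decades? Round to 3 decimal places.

Update rule: p ← p + [c·p·(1−p) − e·p]·Δt with Δt = 1.
p: 0.74700 → 0.64611  (Δp = -0.10089)
p: 0.64611 → 0.61732  (Δp = -0.02879)
p: 0.61732 → 0.60575  (Δp = -0.01157)

0.606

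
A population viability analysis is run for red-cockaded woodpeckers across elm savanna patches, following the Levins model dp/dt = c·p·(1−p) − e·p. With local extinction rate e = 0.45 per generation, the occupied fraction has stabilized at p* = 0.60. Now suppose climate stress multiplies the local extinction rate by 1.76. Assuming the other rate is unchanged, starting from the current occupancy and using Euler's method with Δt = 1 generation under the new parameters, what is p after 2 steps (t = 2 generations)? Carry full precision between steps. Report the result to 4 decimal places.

Balance c(1−p*) = e gives c = e/(1 − 0.60000) = 0.45/0.40000 = 1.12500.
Starting from p₀ = 0.60000; update p ← p + (dp/dt)·Δt with the new parameters.
t = 1: p = 0.60000 + (-0.20520) = 0.39480
t = 2: p = 0.39480 + (-0.04388) = 0.35092

0.3509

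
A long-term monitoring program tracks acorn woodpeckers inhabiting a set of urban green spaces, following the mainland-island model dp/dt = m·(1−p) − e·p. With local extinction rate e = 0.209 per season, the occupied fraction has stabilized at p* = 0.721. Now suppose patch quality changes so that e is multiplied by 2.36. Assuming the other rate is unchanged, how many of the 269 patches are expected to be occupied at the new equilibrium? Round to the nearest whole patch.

141

Balance m(1−p*) = e·p* gives m = e·p*/(1−p*) = 0.209×0.72100/0.27900 = 0.54010.
New p* = m/(m+e) = 0.54010/(0.54010+0.49324) = 0.52267.
Expected occupied = 269 × 0.52267 = 140.60 ≈ 141.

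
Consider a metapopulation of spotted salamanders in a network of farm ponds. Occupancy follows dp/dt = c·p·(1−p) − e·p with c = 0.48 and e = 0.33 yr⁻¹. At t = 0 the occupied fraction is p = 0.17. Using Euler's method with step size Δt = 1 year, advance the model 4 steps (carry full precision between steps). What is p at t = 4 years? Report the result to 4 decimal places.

Update rule: p ← p + [c·p·(1−p) − e·p]·Δt with Δt = 1.
t = 1: p = 0.17000 + (+0.01163) = 0.18163
t = 2: p = 0.18163 + (+0.01141) = 0.19304
t = 3: p = 0.19304 + (+0.01107) = 0.20411
t = 4: p = 0.20411 + (+0.01062) = 0.21473

0.2147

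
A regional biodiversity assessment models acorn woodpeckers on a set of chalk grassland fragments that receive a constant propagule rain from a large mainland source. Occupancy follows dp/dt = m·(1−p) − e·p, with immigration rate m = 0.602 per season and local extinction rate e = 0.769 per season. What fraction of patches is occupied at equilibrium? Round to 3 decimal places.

0.439

At equilibrium the propagule rain into empty patches balances local extinction: m(1−p*) = e·p*.
p* = m/(m+e) = 0.602/(0.602+0.769) = 0.602/1.3710 = 0.4391.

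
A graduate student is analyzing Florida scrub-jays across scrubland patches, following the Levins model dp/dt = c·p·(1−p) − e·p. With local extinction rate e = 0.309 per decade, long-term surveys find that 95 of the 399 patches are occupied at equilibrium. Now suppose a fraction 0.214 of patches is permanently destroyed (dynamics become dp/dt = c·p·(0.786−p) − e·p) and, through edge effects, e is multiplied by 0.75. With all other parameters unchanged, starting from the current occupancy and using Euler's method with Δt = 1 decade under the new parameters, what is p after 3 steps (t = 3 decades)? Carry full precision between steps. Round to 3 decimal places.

0.232

Observed p* = 95/399 = 0.23810.
Balance c(1−p*) = e gives c = e/(1 − 0.23810) = 0.309/0.76190 = 0.40556.
Starting from p₀ = 0.23810; update p ← p + (dp/dt)·Δt with the new parameters.
t = 1: p = 0.23810 + (-0.00227) = 0.23582
t = 2: p = 0.23582 + (-0.00203) = 0.23379
t = 3: p = 0.23379 + (-0.00182) = 0.23197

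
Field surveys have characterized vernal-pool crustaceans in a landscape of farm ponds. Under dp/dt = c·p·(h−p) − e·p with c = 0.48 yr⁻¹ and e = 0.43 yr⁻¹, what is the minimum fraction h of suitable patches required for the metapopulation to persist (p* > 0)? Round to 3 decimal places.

0.896

p* = h − e/c is positive only when h > e/c.
h_min = e/c = 0.43/0.48 = 0.8958.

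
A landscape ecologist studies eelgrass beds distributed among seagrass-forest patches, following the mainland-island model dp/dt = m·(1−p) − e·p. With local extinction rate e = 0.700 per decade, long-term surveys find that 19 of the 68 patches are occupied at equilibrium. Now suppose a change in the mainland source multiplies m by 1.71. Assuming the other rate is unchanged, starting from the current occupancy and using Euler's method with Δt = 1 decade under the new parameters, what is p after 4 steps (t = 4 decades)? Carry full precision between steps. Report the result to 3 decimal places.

Observed p* = 19/68 = 0.27941.
Balance m(1−p*) = e·p* gives m = e·p*/(1−p*) = 0.700×0.27941/0.72059 = 0.27143.
Starting from p₀ = 0.27941; update p ← p + (dp/dt)·Δt with the new parameters.
step 1: Δp = +0.13887, p = 0.41828
step 2: Δp = -0.02279, p = 0.39549
step 3: Δp = +0.00374, p = 0.39923
step 4: Δp = -0.00061, p = 0.39861

0.399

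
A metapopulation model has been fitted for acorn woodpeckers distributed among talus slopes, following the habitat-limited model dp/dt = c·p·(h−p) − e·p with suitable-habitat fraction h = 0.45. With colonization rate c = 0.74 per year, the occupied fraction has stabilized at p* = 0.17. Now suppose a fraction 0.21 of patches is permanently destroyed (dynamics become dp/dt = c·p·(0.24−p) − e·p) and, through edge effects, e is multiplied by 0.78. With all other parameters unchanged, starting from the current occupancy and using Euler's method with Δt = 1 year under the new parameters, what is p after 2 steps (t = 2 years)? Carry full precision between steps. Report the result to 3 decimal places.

Balance c(h−p*) = e gives e = 0.74×(0.45 − 0.17000) = 0.20720.
Starting from p₀ = 0.17000; update p ← p + (dp/dt)·Δt with the new parameters.
t = 1: p = 0.17000 + (-0.01867) = 0.15133
t = 2: p = 0.15133 + (-0.01453) = 0.13680

0.137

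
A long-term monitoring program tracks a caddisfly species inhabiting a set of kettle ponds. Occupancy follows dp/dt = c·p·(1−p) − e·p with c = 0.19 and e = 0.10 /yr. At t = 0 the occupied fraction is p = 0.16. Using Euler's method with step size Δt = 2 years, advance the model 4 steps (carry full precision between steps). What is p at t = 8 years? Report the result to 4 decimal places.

Update rule: p ← p + [c·p·(1−p) − e·p]·Δt with Δt = 2.
step 1: Δp = +0.01907, p = 0.17907
step 2: Δp = +0.02005, p = 0.19912
step 3: Δp = +0.02078, p = 0.21989
step 4: Δp = +0.02121, p = 0.24110

0.2411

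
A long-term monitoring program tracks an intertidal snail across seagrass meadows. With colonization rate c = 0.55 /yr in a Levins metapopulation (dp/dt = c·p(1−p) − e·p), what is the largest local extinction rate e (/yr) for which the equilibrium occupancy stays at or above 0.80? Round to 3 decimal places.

1 − e/c ≥ 0.80 ⇒ e ≤ c(1 − 0.80) = 0.55 × 0.2000.
e_max = 0.1100.

0.110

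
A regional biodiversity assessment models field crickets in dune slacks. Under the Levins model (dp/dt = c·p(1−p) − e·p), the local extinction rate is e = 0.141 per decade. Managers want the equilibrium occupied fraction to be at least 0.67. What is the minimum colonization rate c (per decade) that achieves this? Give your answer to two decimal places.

0.43

p* = 1 − e/c ≥ 0.67 requires e/c ≤ 0.3300, i.e. c ≥ e/0.3300.
c_min = 0.141/0.3300 = 0.4273.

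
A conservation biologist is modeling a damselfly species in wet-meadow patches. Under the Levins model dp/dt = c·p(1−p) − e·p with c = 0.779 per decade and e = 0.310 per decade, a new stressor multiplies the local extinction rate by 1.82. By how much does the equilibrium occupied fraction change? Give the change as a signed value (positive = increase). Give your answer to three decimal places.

-0.326

Before: p* = 1 − 0.310/0.779 = 0.6021.
After the change, c = 0.779, e = 0.5642, so p* = 1 − 0.5642/0.779 = 0.2757.
Δp* = 0.2757 − 0.6021 = -0.3263.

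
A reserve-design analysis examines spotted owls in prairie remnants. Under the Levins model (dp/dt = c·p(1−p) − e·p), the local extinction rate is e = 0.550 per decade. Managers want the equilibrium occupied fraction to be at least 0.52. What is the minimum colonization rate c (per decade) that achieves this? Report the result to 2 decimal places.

p* = 1 − e/c ≥ 0.52 requires e/c ≤ 0.4800, i.e. c ≥ e/0.4800.
c_min = 0.550/0.4800 = 1.1458.

1.15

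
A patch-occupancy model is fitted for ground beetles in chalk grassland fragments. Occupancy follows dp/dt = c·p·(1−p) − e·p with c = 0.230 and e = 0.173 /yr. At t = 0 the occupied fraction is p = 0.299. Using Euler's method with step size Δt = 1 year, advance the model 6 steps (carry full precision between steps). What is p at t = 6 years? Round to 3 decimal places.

Update rule: p ← p + [c·p·(1−p) − e·p]·Δt with Δt = 1.
step 1: Δp = -0.00352, p = 0.29548
step 2: Δp = -0.00324, p = 0.29224
step 3: Δp = -0.00299, p = 0.28926
step 4: Δp = -0.00276, p = 0.28650
step 5: Δp = -0.00255, p = 0.28395
step 6: Δp = -0.00236, p = 0.28159

0.282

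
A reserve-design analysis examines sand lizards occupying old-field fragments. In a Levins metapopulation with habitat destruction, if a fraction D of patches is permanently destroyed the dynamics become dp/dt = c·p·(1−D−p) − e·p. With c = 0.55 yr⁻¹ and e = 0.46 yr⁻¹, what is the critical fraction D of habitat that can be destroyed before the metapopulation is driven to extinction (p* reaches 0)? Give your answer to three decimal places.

0.164

The nontrivial equilibrium is p* = (1−D) − e/c; extinction occurs when this hits zero.
So D_crit = 1 − e/c = 1 − 0.46/0.55 = 1 − 0.8364 = 0.1636.
Note this equals the original equilibrium occupancy — the Levins extinction-debt result.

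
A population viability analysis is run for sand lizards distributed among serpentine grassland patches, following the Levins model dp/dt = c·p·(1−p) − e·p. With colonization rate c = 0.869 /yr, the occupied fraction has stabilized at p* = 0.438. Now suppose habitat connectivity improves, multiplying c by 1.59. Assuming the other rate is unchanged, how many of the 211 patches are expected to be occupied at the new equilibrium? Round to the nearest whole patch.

136

Balance c(1−p*) = e gives e = 0.869×(1 − 0.43800) = 0.48838.
New p* = 1 − e/c = 1 − 0.48838/1.38171 = 0.64654.
Expected occupied = 211 × 0.64654 = 136.42 ≈ 136.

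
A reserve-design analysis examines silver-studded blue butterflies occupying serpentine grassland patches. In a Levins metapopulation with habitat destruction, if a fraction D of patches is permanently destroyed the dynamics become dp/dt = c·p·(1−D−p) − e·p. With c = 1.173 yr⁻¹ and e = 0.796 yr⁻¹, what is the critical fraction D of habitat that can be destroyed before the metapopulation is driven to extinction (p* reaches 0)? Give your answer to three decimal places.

0.321

The nontrivial equilibrium is p* = (1−D) − e/c; extinction occurs when this hits zero.
So D_crit = 1 − e/c = 1 − 0.796/1.173 = 1 − 0.6786 = 0.3214.
Note this equals the original equilibrium occupancy — the Levins extinction-debt result.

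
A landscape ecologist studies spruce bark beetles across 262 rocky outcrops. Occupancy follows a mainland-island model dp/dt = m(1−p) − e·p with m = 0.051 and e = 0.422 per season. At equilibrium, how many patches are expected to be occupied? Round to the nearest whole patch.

28

p* = m/(m+e) = 0.051/0.4730 = 0.1078.
Expected occupied patches = N × p* = 262 × 0.1078 = 28.25 ≈ 28.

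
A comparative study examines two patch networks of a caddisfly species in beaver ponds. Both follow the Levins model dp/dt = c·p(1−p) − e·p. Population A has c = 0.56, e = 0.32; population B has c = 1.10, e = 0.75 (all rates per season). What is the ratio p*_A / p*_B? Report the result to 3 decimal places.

1.347

A: p*_A = 1 − 0.32/0.56 = 0.4286.
B: p*_B = 1 − 0.75/1.10 = 0.3182.
p*_A / p*_B = 0.4286/0.3182 = 1.3469.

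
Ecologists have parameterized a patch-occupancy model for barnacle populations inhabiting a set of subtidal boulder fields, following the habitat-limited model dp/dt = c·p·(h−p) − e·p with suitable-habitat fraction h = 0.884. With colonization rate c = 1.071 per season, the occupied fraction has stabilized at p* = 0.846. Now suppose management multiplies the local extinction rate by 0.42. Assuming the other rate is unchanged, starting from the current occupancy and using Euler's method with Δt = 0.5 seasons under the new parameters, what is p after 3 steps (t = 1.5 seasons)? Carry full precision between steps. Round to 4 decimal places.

Balance c(h−p*) = e gives e = 1.071×(0.884 − 0.84600) = 0.04070.
Starting from p₀ = 0.84600; update p ← p + (dp/dt)·Δt with the new parameters.
step 1: Δp = +0.00998, p = 0.85598
step 2: Δp = +0.00553, p = 0.86151
step 3: Δp = +0.00301, p = 0.86452

0.8645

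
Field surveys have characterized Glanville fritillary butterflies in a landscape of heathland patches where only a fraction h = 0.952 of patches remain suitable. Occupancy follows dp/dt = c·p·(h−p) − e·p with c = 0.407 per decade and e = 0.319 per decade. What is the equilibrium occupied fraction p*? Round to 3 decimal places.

0.168

Setting dp/dt = 0 and dividing by p* gives c·(h−p*) = e.
So p* = h − e/c = 0.952 − 0.319/0.407 = 0.952 − 0.7838 = 0.1682.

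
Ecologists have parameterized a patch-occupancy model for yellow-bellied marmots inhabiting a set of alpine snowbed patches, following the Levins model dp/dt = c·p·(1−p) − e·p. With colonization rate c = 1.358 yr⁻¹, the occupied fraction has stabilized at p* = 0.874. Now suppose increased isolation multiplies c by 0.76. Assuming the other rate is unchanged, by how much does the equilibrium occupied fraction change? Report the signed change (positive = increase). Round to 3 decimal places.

Balance c(1−p*) = e gives e = 1.358×(1 − 0.87400) = 0.17111.
New p* = 1 − e/c = 1 − 0.17111/1.03208 = 0.83421.
Δp* = 0.83421 − 0.87400 = -0.03979.

-0.040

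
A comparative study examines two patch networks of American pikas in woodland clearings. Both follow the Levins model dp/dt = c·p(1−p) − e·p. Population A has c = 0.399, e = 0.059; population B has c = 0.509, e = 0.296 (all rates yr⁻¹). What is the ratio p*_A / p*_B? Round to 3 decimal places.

A: p*_A = 1 − 0.059/0.399 = 0.8521.
B: p*_B = 1 − 0.296/0.509 = 0.4185.
p*_A / p*_B = 0.8521/0.4185 = 2.0363.

2.036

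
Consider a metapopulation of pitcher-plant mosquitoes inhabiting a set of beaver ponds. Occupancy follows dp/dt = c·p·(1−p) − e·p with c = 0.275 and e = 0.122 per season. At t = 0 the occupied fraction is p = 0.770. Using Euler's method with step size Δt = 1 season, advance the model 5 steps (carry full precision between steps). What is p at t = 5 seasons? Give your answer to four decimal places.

0.6297

Update rule: p ← p + [c·p·(1−p) − e·p]·Δt with Δt = 1.
t = 1: p = 0.77000 + (-0.04524) = 0.72476
t = 2: p = 0.72476 + (-0.03356) = 0.69120
t = 3: p = 0.69120 + (-0.02563) = 0.66557
t = 4: p = 0.66557 + (-0.01999) = 0.64558
t = 5: p = 0.64558 + (-0.01584) = 0.62974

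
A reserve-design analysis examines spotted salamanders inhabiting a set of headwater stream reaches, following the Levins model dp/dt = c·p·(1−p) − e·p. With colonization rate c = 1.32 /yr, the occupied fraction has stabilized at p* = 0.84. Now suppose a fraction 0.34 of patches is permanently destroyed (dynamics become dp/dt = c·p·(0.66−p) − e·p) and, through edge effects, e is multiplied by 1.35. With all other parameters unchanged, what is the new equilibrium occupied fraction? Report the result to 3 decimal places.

0.444

Balance c(1−p*) = e gives e = 1.32×(1 − 0.84000) = 0.21120.
New p* = 0.66 − e/c = 0.66 − 0.28512/1.32000 = 0.44400.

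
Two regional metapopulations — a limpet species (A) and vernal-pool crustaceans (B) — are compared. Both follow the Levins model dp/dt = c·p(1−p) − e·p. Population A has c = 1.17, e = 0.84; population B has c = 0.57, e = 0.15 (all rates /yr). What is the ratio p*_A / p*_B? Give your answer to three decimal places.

0.383

A: p*_A = 1 − 0.84/1.17 = 0.2821.
B: p*_B = 1 − 0.15/0.57 = 0.7368.
p*_A / p*_B = 0.2821/0.7368 = 0.3828.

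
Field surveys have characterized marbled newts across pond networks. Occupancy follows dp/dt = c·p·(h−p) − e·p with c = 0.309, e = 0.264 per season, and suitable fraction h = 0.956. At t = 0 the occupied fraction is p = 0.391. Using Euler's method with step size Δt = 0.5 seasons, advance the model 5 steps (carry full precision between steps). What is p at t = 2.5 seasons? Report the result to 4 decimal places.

Update rule: p ← p + [c·p·(h−p) − e·p]·Δt with Δt = 0.5.
step 1: Δp = -0.01748, p = 0.37352
step 2: Δp = -0.01569, p = 0.35783
step 3: Δp = -0.01416, p = 0.34367
step 4: Δp = -0.01285, p = 0.33081
step 5: Δp = -0.01171, p = 0.31910

0.3191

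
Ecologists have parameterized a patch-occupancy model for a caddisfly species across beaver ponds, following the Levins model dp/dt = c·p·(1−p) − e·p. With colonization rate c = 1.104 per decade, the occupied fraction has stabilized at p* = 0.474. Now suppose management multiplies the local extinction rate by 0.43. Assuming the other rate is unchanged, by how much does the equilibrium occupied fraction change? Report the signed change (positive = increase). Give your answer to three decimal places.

Balance c(1−p*) = e gives e = 1.104×(1 − 0.47400) = 0.58070.
New p* = 1 − e/c = 1 − 0.24970/1.10400 = 0.77382.
Δp* = 0.77382 − 0.47400 = +0.29982.

0.300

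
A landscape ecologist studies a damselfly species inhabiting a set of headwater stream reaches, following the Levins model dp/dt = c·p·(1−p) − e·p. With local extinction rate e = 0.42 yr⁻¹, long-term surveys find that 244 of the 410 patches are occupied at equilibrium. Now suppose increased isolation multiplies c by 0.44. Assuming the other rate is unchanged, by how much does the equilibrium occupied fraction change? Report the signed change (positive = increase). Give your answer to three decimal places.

-0.515

Observed p* = 244/410 = 0.59512.
Balance c(1−p*) = e gives c = e/(1 − 0.59512) = 0.42/0.40488 = 1.03734.
New p* = 1 − e/c = 1 − 0.42000/0.45643 = 0.07982.
Δp* = 0.07982 − 0.59512 = -0.51530.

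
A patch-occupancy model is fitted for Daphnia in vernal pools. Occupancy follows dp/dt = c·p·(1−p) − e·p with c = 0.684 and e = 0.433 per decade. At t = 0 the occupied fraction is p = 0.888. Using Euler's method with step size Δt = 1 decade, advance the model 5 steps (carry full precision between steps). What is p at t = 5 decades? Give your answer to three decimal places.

Update rule: p ← p + [c·p·(1−p) − e·p]·Δt with Δt = 1.
  1  |  dp/dt·Δt = -0.316476  |  p_1 = 0.571524
  2  |  dp/dt·Δt = -0.079969  |  p_2 = 0.491555
  3  |  dp/dt·Δt = -0.041892  |  p_3 = 0.449663
  4  |  dp/dt·Δt = -0.025437  |  p_4 = 0.424226
  5  |  dp/dt·Δt = -0.016617  |  p_5 = 0.407609

0.408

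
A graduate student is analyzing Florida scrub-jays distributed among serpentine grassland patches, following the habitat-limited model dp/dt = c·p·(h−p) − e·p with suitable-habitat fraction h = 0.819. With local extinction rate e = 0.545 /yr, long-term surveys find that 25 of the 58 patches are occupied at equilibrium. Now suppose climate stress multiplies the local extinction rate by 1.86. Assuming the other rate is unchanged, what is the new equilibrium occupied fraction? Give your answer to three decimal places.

0.097

Observed p* = 25/58 = 0.43103.
Balance c(h−p*) = e gives c = e/(0.819 − 0.43103) = 0.545/0.38797 = 1.40475.
New p* = 0.819 − e/c = 0.819 − 1.01370/1.40475 = 0.09738.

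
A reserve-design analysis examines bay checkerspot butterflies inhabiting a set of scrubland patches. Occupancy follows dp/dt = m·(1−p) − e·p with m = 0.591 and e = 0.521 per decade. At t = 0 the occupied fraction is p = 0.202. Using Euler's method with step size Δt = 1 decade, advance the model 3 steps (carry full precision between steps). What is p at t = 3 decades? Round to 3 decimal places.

0.532

Update rule: p ← p + [m·(1−p) − e·p]·Δt with Δt = 1.
t = 1: p = 0.20200 + (+0.36638) = 0.56838
t = 2: p = 0.56838 + (-0.04103) = 0.52734
t = 3: p = 0.52734 + (+0.00460) = 0.53194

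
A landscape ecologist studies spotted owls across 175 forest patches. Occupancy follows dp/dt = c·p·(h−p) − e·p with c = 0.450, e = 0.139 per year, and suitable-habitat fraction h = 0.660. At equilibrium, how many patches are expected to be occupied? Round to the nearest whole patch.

p* = h − e/c = 0.660 − 0.3089 = 0.3511.
Expected occupied patches = N × p* = 175 × 0.3511 = 61.44 ≈ 61.

61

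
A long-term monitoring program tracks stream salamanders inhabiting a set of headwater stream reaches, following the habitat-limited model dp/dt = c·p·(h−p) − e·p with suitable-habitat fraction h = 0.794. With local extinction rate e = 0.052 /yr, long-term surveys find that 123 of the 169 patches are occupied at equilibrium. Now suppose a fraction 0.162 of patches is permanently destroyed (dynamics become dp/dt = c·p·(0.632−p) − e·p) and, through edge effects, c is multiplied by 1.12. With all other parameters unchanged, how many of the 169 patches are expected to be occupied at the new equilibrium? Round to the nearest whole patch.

97

Observed p* = 123/169 = 0.72781.
Balance c(h−p*) = e gives c = e/(0.794 − 0.72781) = 0.052/0.06619 = 0.78562.
New p* = 0.632 − e/c = 0.632 − 0.05200/0.87989 = 0.57290.
Expected occupied = 169 × 0.57290 = 96.82 ≈ 97.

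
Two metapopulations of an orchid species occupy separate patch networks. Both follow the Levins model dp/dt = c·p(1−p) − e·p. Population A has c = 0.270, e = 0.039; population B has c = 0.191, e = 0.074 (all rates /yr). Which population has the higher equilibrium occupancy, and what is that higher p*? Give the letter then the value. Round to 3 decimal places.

A: p*_A = 1 − 0.039/0.270 = 0.8556.
B: p*_B = 1 − 0.074/0.191 = 0.6126.
A is higher at 0.8556.

A, 0.856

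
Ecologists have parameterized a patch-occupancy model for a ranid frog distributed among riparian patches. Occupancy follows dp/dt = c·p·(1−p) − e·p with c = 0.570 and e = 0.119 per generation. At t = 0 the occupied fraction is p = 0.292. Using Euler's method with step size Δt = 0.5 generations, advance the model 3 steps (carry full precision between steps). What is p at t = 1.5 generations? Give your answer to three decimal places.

0.422

Update rule: p ← p + [c·p·(1−p) − e·p]·Δt with Δt = 0.5.
step 1: Δp = +0.04155, p = 0.33355
step 2: Δp = +0.04351, p = 0.37705
step 3: Δp = +0.04451, p = 0.42156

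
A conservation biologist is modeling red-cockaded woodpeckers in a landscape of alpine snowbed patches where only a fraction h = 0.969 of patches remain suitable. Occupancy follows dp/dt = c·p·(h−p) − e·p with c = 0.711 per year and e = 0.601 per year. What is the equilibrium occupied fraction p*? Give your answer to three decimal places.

Setting dp/dt = 0 and dividing by p* gives c·(h−p*) = e.
So p* = h − e/c = 0.969 − 0.601/0.711 = 0.969 − 0.8453 = 0.1237.

0.124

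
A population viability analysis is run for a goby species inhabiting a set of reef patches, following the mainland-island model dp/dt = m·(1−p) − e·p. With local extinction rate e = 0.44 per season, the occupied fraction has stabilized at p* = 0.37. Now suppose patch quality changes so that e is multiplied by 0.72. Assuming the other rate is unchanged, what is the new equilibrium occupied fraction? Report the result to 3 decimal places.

Balance m(1−p*) = e·p* gives m = e·p*/(1−p*) = 0.44×0.37000/0.63000 = 0.25841.
New p* = m/(m+e) = 0.25841/(0.25841+0.31680) = 0.44924.

0.449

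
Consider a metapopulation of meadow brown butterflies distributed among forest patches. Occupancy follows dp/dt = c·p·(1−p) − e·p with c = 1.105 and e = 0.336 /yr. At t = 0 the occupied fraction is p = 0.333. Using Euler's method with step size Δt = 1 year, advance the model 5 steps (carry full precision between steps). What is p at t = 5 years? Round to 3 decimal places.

Update rule: p ← p + [c·p·(1−p) − e·p]·Δt with Δt = 1.
t = 1: p = 0.33300 + (+0.13354) = 0.46654
t = 2: p = 0.46654 + (+0.11825) = 0.58480
t = 3: p = 0.58480 + (+0.07181) = 0.65661
t = 4: p = 0.65661 + (+0.02853) = 0.68514
t = 5: p = 0.68514 + (+0.00817) = 0.69331

0.693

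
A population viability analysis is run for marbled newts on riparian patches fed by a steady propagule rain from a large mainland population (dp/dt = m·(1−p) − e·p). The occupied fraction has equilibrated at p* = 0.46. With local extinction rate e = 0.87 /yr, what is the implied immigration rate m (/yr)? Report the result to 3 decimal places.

0.741

At equilibrium m(1−p*) = e·p*, so m = e·p*/(1−p*).
m = 0.87 × 0.46 / 0.5400 = 0.4002/0.5400 = 0.7411.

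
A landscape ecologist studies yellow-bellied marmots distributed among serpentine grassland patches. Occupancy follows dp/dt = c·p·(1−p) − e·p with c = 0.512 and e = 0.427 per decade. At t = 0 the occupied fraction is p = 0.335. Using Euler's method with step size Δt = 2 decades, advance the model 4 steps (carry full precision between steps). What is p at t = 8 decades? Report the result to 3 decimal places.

Update rule: p ← p + [c·p·(1−p) − e·p]·Δt with Δt = 2.
p: 0.33500 → 0.27703  (Δp = -0.05797)
p: 0.27703 → 0.24554  (Δp = -0.03149)
p: 0.24554 → 0.22554  (Δp = -0.01999)
p: 0.22554 → 0.21180  (Δp = -0.01375)

0.212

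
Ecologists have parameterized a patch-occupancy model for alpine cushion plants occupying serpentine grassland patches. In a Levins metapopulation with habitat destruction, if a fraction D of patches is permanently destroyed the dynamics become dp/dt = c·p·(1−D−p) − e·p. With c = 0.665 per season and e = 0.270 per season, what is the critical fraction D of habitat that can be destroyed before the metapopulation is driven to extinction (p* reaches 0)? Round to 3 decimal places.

The nontrivial equilibrium is p* = (1−D) − e/c; extinction occurs when this hits zero.
So D_crit = 1 − e/c = 1 − 0.270/0.665 = 1 − 0.4060 = 0.5940.
This equals the undisturbed p*, a classic result of Lande's extension.

0.594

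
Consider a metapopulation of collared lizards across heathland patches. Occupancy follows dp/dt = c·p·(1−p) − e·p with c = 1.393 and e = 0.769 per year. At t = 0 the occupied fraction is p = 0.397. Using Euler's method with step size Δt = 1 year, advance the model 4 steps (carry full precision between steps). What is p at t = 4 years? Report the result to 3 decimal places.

0.447

Update rule: p ← p + [c·p·(1−p) − e·p]·Δt with Δt = 1.
t = 1: p = 0.39700 + (+0.02818) = 0.42518
t = 2: p = 0.42518 + (+0.01349) = 0.43867
t = 3: p = 0.43867 + (+0.00567) = 0.44434
t = 4: p = 0.44434 + (+0.00224) = 0.44658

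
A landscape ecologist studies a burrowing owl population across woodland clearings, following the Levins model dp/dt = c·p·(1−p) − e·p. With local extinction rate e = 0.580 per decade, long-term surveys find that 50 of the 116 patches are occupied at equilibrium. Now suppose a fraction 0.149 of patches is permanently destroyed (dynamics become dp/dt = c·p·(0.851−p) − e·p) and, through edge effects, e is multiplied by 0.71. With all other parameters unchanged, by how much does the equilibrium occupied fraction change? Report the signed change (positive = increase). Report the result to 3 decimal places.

Observed p* = 50/116 = 0.43103.
Balance c(1−p*) = e gives c = e/(1 − 0.43103) = 0.580/0.56897 = 1.01939.
New p* = 0.851 − e/c = 0.851 − 0.41180/1.01939 = 0.44703.
Δp* = 0.44703 − 0.43103 = +0.01600.

0.016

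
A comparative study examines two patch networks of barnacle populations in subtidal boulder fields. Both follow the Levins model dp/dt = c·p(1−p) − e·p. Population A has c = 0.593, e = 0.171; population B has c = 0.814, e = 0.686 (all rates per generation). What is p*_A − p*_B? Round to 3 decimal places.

0.554

A: p*_A = 1 − 0.171/0.593 = 0.7116.
B: p*_B = 1 − 0.686/0.814 = 0.1572.
p*_A − p*_B = 0.7116 − 0.1572 = 0.5544.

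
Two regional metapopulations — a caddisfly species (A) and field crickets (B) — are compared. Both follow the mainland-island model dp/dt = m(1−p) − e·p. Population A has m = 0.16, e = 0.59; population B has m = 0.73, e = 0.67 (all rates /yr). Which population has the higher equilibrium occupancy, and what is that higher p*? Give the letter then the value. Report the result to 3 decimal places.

B, 0.521

A: p*_A = m/(m+e) = 0.16/0.7500 = 0.2133.
B: p*_B = 0.73/1.4000 = 0.5214.
B is higher at 0.5214.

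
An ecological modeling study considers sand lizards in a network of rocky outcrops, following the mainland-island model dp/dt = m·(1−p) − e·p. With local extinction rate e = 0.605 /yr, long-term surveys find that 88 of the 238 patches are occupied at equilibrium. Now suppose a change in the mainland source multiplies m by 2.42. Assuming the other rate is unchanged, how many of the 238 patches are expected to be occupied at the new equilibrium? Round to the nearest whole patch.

Observed p* = 88/238 = 0.36975.
Balance m(1−p*) = e·p* gives m = e·p*/(1−p*) = 0.605×0.36975/0.63025 = 0.35494.
New p* = m/(m+e) = 0.85895/(0.85895+0.60500) = 0.58673.
Expected occupied = 238 × 0.58673 = 139.64 ≈ 140.

140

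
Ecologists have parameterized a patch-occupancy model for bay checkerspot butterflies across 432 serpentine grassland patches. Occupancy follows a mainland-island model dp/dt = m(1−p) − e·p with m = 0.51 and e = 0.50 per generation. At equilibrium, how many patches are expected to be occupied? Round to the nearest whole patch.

218

p* = m/(m+e) = 0.51/1.0100 = 0.5050.
Expected occupied patches = N × p* = 432 × 0.5050 = 218.14 ≈ 218.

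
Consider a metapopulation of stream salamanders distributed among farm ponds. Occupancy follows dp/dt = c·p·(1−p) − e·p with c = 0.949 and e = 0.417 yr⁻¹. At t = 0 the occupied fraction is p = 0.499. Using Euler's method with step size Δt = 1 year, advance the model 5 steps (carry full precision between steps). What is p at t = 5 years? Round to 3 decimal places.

Update rule: p ← p + [c·p·(1−p) − e·p]·Δt with Δt = 1.
t = 1: p = 0.49900 + (+0.02917) = 0.52817
t = 2: p = 0.52817 + (+0.01625) = 0.54442
t = 3: p = 0.54442 + (+0.00836) = 0.55277
t = 4: p = 0.55277 + (+0.00410) = 0.55687
t = 5: p = 0.55687 + (+0.00196) = 0.55884

0.559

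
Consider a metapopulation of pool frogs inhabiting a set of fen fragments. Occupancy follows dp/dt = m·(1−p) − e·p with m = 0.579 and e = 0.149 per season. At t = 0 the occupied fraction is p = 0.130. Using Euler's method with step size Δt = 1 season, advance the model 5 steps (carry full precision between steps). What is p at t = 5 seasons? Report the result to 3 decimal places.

Update rule: p ← p + [m·(1−p) − e·p]·Δt with Δt = 1.
step 1: Δp = +0.48436, p = 0.61436
step 2: Δp = +0.13175, p = 0.74611
step 3: Δp = +0.03583, p = 0.78194
step 4: Δp = +0.00975, p = 0.79169
step 5: Δp = +0.00265, p = 0.79434

0.794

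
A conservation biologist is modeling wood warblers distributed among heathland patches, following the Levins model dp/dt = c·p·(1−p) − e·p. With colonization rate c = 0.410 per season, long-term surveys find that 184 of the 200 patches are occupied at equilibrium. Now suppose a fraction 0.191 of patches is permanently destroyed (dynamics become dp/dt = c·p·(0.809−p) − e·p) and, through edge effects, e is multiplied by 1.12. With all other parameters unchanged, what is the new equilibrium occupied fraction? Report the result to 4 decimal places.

0.7194

Observed p* = 184/200 = 0.92000.
Balance c(1−p*) = e gives e = 0.410×(1 − 0.92000) = 0.03280.
New p* = 0.809 − e/c = 0.809 − 0.03674/0.41000 = 0.71939.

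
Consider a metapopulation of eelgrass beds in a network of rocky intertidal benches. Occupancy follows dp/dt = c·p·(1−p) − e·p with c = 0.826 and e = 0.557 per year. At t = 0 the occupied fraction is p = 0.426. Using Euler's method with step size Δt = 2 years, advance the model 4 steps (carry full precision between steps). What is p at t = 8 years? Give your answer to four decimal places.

0.3281

Update rule: p ← p + [c·p·(1−p) − e·p]·Δt with Δt = 2.
  1  |  dp/dt·Δt = -0.070610  |  p_1 = 0.355390
  2  |  dp/dt·Δt = -0.017451  |  p_2 = 0.337939
  3  |  dp/dt·Δt = -0.006852  |  p_3 = 0.331087
  4  |  dp/dt·Δt = -0.002965  |  p_4 = 0.328122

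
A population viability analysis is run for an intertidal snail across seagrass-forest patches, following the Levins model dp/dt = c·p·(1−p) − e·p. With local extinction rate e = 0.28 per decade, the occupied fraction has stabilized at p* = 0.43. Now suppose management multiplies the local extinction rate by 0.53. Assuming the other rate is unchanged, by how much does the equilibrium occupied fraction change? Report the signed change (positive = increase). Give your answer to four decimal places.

Balance c(1−p*) = e gives c = e/(1 − 0.43000) = 0.28/0.57000 = 0.49123.
New p* = 1 − e/c = 1 − 0.14840/0.49123 = 0.69790.
Δp* = 0.69790 − 0.43000 = +0.26790.

0.2679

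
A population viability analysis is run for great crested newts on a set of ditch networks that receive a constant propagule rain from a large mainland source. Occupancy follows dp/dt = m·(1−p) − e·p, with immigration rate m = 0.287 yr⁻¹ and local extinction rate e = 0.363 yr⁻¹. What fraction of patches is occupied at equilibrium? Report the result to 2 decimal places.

Setting dp/dt = 0: m − m·p* = e·p*, so m = (m+e)·p*.
p* = m/(m+e) = 0.287/(0.287+0.363) = 0.287/0.6500 = 0.4415.

0.44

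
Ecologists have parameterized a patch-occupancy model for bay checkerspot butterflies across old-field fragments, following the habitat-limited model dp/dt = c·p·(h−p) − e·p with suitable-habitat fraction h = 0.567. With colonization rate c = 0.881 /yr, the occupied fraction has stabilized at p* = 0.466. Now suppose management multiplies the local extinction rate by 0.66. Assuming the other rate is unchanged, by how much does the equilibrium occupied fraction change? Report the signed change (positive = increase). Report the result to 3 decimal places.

Balance c(h−p*) = e gives e = 0.881×(0.567 − 0.46600) = 0.08898.
New p* = 0.567 − e/c = 0.567 − 0.05873/0.88100 = 0.50034.
Δp* = 0.50034 − 0.46600 = +0.03434.

0.034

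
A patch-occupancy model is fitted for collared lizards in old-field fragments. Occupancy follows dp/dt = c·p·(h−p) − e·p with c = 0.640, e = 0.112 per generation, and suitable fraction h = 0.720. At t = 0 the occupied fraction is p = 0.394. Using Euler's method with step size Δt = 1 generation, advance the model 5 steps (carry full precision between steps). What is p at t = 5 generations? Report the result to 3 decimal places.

Update rule: p ← p + [c·p·(h−p) − e·p]·Δt with Δt = 1.
  1  |  dp/dt·Δt = +0.038076  |  p_1 = 0.432076
  2  |  dp/dt·Δt = +0.031227  |  p_2 = 0.463303
  3  |  dp/dt·Δt = +0.024224  |  p_3 = 0.487527
  4  |  dp/dt·Δt = +0.017933  |  p_4 = 0.505460
  5  |  dp/dt·Δt = +0.012791  |  p_5 = 0.518251

0.518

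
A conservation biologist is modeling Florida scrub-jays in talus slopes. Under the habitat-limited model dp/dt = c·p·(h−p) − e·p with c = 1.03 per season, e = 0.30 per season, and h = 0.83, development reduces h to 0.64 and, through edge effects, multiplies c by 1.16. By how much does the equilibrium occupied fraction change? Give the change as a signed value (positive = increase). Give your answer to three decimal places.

Before: p* = h − e/c = 0.83 − 0.30/1.03 = 0.83 − 0.2913 = 0.5387.
After: c = 1.1948, e = 0.3, h = 0.64; p* = 0.64 − 0.3/1.1948 = 0.3889.
Δp* = 0.3889 − 0.5387 = -0.1498.

-0.150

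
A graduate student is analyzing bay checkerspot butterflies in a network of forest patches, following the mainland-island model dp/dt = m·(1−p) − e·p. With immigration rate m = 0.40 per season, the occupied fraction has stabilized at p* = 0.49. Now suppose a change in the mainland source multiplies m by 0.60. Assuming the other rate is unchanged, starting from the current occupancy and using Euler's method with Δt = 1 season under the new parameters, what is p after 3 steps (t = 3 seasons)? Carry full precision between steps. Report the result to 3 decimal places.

0.371

Balance m(1−p*) = e·p* gives e = m(1−p*)/p* = 0.40×0.51000/0.49000 = 0.41633.
Starting from p₀ = 0.49000; update p ← p + (dp/dt)·Δt with the new parameters.
t = 1: p = 0.49000 + (-0.08160) = 0.40840
t = 2: p = 0.40840 + (-0.02804) = 0.38036
t = 3: p = 0.38036 + (-0.00964) = 0.37072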